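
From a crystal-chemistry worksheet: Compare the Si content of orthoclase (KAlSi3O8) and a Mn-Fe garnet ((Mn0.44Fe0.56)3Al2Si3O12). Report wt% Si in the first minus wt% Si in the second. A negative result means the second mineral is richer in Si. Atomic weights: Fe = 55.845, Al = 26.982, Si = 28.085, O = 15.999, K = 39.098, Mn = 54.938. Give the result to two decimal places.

Si in KAlSi3O8: molar mass 278.327 g/mol; 3×28.085 = 84.255 g → 30.27 wt%.
Si in (Mn0.44Fe0.56)3Al2Si3O12: molar mass 496.545 g/mol; 3×28.085 = 84.255 g → 16.97 wt%.
Difference = 30.27 − 16.97 = 13.30 percentage points.

13.30 percentage points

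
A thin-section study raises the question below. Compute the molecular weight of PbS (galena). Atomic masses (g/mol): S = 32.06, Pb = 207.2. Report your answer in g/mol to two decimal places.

The formula mass is the sum 1×207.2 + 1×32.06.

239.26 g/mol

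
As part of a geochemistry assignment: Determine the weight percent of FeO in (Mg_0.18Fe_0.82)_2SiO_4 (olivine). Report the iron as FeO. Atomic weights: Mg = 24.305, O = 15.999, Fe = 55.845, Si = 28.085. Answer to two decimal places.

61.23 wt%

M((Mg_0.18Fe_0.82)_2SiO_4) = 192.417 g/mol; M(FeO) = 71.844 g/mol.
Moles FeO per formula unit = 1.64 Fe ÷ 1 = 1.6400.
FeO fraction = (1.6400 × 71.844) / 192.417 = 117.824/192.417 = 0.6123.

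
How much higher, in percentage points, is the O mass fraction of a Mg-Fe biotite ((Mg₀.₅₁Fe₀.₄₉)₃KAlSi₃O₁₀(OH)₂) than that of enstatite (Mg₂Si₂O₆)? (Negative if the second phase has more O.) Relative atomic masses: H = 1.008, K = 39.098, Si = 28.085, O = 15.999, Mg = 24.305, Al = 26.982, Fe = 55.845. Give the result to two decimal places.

-6.40 percentage points

O in (Mg₀.₅₁Fe₀.₄₉)₃KAlSi₃O₁₀(OH)₂: molar mass 463.618 g/mol; 12×15.999 = 191.988 g → 41.41 wt%.
O in Mg₂Si₂O₆: molar mass 200.774 g/mol; 6×15.999 = 95.994 g → 47.81 wt%.
Difference = 41.41 − 47.81 = -6.40 percentage points.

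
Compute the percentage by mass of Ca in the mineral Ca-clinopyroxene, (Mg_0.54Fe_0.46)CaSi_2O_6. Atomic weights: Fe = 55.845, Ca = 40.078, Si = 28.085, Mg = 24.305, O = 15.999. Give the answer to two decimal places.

17.35 weight percent

M((Mg_0.54Fe_0.46)CaSi_2O_6) = 231.055 g/mol.
Ca contributes 1 × 40.078 = 40.078 g per mole.
40.078/231.055 = 0.1735 → 17.35%.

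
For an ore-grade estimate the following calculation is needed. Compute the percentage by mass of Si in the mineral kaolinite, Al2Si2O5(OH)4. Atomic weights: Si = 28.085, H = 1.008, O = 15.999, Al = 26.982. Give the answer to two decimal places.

Formula mass = 2×26.982 + 2×28.085 + 9×15.999 + 4×1.008 = 258.157 g/mol, of which 56.170 g is Si.
So Si makes up 56.170/258.157 = 0.2176 of the mass, i.e. 21.76%.

21.76 mass %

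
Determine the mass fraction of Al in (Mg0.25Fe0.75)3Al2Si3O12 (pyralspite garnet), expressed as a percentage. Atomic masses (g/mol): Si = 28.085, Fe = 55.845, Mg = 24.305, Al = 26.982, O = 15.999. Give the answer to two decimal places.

11.38 wt%

M((Mg0.25Fe0.75)3Al2Si3O12) = 474.087 g/mol.
Al contributes 2 × 26.982 = 53.964 g per mole.
53.964/474.087 = 0.1138 → 11.38%.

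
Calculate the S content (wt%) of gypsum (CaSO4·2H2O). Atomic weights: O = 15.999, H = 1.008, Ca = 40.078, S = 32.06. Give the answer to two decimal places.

Molar mass of CaSO4·2H2O: 1*40.078 + 1*32.06 + 6*15.999 + 4*1.008 = 172.164 g/mol.
Mass of S per formula unit: 1 × 32.06 = 32.060 g.
Weight fraction S = 32.060 / 172.164 = 0.1862.

18.62 wt%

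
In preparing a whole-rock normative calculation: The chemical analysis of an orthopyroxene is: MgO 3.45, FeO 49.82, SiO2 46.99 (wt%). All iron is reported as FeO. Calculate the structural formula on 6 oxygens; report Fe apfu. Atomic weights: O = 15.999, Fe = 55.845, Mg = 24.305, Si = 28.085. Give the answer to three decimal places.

3.45 wt% MgO ÷ 40.304 g/mol = 0.08560 mol, giving 0.08560 Mg and 0.08560 O.
49.82 wt% FeO ÷ 71.844 g/mol = 0.69345 mol, giving 0.69345 Fe and 0.69345 O.
46.99 wt% SiO2 ÷ 60.083 g/mol = 0.78208 mol, giving 0.78208 Si and 1.56416 O.
Oxygen sums to 2.34321; scaling by 6/2.34321 = 2.56059 puts the formula on 6 O.
Fe: 0.69345 × 2.56059 = 1.776 atoms per formula unit.

1.776 Fe apfu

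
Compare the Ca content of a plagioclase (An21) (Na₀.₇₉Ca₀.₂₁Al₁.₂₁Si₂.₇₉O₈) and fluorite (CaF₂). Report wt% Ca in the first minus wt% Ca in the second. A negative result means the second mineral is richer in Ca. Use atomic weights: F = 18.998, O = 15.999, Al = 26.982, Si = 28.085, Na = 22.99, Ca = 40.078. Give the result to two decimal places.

Ca in Na₀.₇₉Ca₀.₂₁Al₁.₂₁Si₂.₇₉O₈: molar mass 265.576 g/mol; 0.21×40.078 = 8.416 g → 3.17 wt%.
Ca in CaF₂: molar mass 78.074 g/mol; 1×40.078 = 40.078 g → 51.33 wt%.
Difference = 3.17 − 51.33 = -48.16 percentage points.

-48.16 percentage points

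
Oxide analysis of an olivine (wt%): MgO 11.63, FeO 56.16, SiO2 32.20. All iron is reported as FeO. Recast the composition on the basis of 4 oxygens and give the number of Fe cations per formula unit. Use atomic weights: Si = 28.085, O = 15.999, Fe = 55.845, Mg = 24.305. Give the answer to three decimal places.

1.460 Fe apfu

MgO: 11.63/40.304 = 0.28856 mol → 0.28856 mol Mg, 0.28856 mol O.
FeO: 56.16/71.844 = 0.78169 mol → 0.78169 mol Fe, 0.78169 mol O.
SiO2: 32.20/60.083 = 0.53593 mol → 0.53593 mol Si, 1.07186 mol O.
Total oxygen = 2.14211 mol. Normalization factor = 4/2.14211 = 1.86732.
Fe per 4 O = 0.78169 × 1.86732 = 1.460.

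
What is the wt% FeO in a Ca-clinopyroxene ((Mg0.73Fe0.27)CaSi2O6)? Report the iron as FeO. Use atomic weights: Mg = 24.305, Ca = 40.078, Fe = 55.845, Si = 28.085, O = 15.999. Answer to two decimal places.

8.62 wt%

M((Mg0.73Fe0.27)CaSi2O6) = 225.063 g/mol; M(FeO) = 71.844 g/mol.
Moles FeO per formula unit = 0.27 Fe ÷ 1 = 0.2700.
FeO fraction = (0.2700 × 71.844) / 225.063 = 19.398/225.063 = 0.0862.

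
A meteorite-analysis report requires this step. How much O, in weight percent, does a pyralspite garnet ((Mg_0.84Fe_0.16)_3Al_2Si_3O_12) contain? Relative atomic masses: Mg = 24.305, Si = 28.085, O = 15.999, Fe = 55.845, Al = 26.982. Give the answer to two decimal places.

Molar mass of (Mg_0.84Fe_0.16)_3Al_2Si_3O_12: 2.52*24.305 + 0.48*55.845 + 2*26.982 + 3*28.085 + 12*15.999 = 418.261 g/mol.
Mass of O per formula unit: 12 × 15.999 = 191.988 g.
Weight fraction O = 191.988 / 418.261 = 0.4590.

45.90 weight percent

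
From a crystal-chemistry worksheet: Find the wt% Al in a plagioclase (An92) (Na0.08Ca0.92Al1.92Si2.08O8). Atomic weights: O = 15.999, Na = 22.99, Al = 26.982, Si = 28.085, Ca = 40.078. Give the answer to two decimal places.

M(Na0.08Ca0.92Al1.92Si2.08O8) = 276.925 g/mol.
Al contributes 1.92 × 26.982 = 51.805 g per mole.
51.805/276.925 = 0.1871 → 18.71%.

18.71 weight percent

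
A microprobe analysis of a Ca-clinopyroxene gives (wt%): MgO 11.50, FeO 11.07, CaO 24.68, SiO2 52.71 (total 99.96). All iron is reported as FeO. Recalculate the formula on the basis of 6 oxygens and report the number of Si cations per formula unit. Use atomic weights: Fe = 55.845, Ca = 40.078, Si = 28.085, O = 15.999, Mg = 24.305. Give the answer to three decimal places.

1.998 Si apfu

11.50 wt% MgO ÷ 40.304 g/mol = 0.28533 mol, giving 0.28533 Mg and 0.28533 O.
11.07 wt% FeO ÷ 71.844 g/mol = 0.15408 mol, giving 0.15408 Fe and 0.15408 O.
24.68 wt% CaO ÷ 56.077 g/mol = 0.44011 mol, giving 0.44011 Ca and 0.44011 O.
52.71 wt% SiO2 ÷ 60.083 g/mol = 0.87729 mol, giving 0.87729 Si and 1.75458 O.
Oxygen sums to 2.63410; scaling by 6/2.63410 = 2.27782 puts the formula on 6 O.
Si: 0.87729 × 2.27782 = 1.998 atoms per formula unit.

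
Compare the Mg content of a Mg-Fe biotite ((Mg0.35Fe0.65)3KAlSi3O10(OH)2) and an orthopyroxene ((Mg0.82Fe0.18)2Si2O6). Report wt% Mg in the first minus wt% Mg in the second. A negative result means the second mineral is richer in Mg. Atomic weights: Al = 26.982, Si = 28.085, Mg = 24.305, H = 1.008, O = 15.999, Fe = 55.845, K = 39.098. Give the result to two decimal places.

M((Mg0.35Fe0.65)3KAlSi3O10(OH)2) = 478.757 g/mol, so wt% Mg = 25.520/478.757 × 100 = 5.33%.
M((Mg0.82Fe0.18)2Si2O6) = 212.128 g/mol, so wt% Mg = 39.860/212.128 × 100 = 18.79%.
5.33 − 18.79 = -13.46 pp.

-13.46 percentage points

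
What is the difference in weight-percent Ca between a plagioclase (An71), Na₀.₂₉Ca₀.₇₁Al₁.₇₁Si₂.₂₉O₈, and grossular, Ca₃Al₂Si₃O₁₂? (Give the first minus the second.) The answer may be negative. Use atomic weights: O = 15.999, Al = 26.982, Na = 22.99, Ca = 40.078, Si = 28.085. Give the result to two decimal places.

-16.29 percentage points

Ca in Na₀.₂₉Ca₀.₇₁Al₁.₇₁Si₂.₂₉O₈: molar mass 273.568 g/mol; 0.71×40.078 = 28.455 g → 10.40 wt%.
Ca in Ca₃Al₂Si₃O₁₂: molar mass 450.441 g/mol; 3×40.078 = 120.234 g → 26.69 wt%.
Difference = 10.40 − 26.69 = -16.29 percentage points.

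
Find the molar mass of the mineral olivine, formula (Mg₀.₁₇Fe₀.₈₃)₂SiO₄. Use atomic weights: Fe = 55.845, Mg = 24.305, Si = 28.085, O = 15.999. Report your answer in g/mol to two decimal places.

193.05 g/mol

M = 0.34(24.305) + 1.66(55.845) + 1(28.085) + 4(15.999)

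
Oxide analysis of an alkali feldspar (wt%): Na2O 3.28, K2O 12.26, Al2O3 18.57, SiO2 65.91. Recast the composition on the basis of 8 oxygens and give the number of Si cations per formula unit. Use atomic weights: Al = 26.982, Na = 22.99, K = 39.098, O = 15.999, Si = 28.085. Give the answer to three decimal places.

3.002 Si apfu

3.28 wt% Na2O ÷ 61.979 g/mol = 0.05292 mol, giving 0.10584 Na and 0.05292 O.
12.26 wt% K2O ÷ 94.195 g/mol = 0.13016 mol, giving 0.26032 K and 0.13016 O.
18.57 wt% Al2O3 ÷ 101.961 g/mol = 0.18213 mol, giving 0.36426 Al and 0.54639 O.
65.91 wt% SiO2 ÷ 60.083 g/mol = 1.09698 mol, giving 1.09698 Si and 2.19396 O.
Oxygen sums to 2.92343; scaling by 8/2.92343 = 2.73651 puts the formula on 8 O.
Si: 1.09698 × 2.73651 = 3.002 atoms per formula unit.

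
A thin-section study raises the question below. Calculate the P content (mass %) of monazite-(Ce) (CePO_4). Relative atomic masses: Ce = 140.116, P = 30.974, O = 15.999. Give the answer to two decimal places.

Molar mass of CePO_4: 1×140.116 + 1×30.974 + 4×15.999 = 235.086 g/mol.
Mass of P per formula unit: 1 × 30.974 = 30.974 g.
Weight fraction P = 30.974 / 235.086 = 0.1318.

13.18 mass %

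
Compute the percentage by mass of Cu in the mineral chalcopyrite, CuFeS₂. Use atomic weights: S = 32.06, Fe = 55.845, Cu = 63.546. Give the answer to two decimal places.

M(CuFeS₂) = 183.511 g/mol.
Cu contributes 1 × 63.546 = 63.546 g per mole.
63.546/183.511 = 0.3463 → 34.63%.

34.63 mass %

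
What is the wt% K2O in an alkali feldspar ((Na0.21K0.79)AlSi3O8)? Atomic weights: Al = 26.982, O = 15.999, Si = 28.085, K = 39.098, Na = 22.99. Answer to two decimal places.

13.53 wt%

Formula mass = 274.944 g/mol.
0.79 K → 0.3950 mol K2O per formula unit; M(K2O) = 94.195, so K2O mass = 37.207 g.
37.207/274.944 × 100 = 13.53 wt%.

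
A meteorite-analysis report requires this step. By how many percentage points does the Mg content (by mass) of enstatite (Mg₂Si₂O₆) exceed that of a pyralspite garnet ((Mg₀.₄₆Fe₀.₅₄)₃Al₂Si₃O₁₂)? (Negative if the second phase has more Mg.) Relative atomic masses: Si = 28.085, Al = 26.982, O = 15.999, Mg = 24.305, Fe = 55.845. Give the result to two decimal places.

16.83 percentage points

First mineral: 48.610 g Mg in 200.774 g formula = 24.21 wt% Mg.
Second mineral: 33.541 g Mg in 454.217 g formula = 7.38 wt% Mg.
24.21% − 7.38% gives a difference of 16.83 percentage points.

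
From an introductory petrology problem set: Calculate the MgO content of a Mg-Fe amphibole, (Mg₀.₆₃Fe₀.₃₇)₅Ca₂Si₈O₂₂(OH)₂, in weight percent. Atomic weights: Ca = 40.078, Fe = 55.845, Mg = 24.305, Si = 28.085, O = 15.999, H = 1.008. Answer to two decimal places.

M((Mg₀.₆₃Fe₀.₃₇)₅Ca₂Si₈O₂₂(OH)₂) = 870.702 g/mol; M(MgO) = 40.304 g/mol.
Moles MgO per formula unit = 3.15 Mg ÷ 1 = 3.1500.
MgO fraction = (3.1500 × 40.304) / 870.702 = 126.958/870.702 = 0.1458.

14.58 wt%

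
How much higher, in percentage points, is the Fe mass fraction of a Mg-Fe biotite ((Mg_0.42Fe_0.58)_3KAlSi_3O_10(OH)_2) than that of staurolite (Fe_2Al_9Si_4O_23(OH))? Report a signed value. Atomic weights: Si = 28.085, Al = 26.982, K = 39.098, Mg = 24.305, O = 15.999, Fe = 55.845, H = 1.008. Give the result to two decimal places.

7.47 percentage points

Fe in (Mg_0.42Fe_0.58)_3KAlSi_3O_10(OH)_2: molar mass 472.134 g/mol; 1.74×55.845 = 97.170 g → 20.58 wt%.
Fe in Fe_2Al_9Si_4O_23(OH): molar mass 851.852 g/mol; 2×55.845 = 111.690 g → 13.11 wt%.
Difference = 20.58 − 13.11 = 7.47 percentage points.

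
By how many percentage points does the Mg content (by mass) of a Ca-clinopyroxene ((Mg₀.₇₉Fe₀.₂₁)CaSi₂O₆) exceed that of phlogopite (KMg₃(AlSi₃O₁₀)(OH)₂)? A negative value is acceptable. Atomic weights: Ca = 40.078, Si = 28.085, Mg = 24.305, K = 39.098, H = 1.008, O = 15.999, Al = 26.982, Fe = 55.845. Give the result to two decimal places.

Mg in (Mg₀.₇₉Fe₀.₂₁)CaSi₂O₆: molar mass 223.170 g/mol; 0.79×24.305 = 19.201 g → 8.60 wt%.
Mg in KMg₃(AlSi₃O₁₀)(OH)₂: molar mass 417.254 g/mol; 3×24.305 = 72.915 g → 17.47 wt%.
Difference = 8.60 − 17.47 = -8.87 percentage points.

-8.87 percentage points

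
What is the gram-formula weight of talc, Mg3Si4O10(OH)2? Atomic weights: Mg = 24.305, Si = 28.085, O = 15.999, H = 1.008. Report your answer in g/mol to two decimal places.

The formula mass is the sum 3(24.305) + 4(28.085) + 12(15.999) + 2(1.008).

379.26 g/mol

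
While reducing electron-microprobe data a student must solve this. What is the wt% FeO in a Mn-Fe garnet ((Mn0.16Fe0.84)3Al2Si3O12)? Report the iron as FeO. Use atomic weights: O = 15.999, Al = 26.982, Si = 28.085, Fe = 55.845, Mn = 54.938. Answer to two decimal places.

36.41 wt%

Molar mass of (Mn0.16Fe0.84)3Al2Si3O12 = 0.48*54.938 + 2.52*55.845 + 2*26.982 + 3*28.085 + 12*15.999 = 497.307 g/mol.
Each formula unit contains 2.52 Fe, equivalent to 2.52/1 = 2.5200 mol FeO.
M(FeO) = 1×55.845 + 1×15.999 = 71.844 g/mol.
Mass of FeO per formula unit = 2.5200 × 71.844 = 181.047 g.
FeO wt% = 181.047 / 497.307 × 100 = 36.41%.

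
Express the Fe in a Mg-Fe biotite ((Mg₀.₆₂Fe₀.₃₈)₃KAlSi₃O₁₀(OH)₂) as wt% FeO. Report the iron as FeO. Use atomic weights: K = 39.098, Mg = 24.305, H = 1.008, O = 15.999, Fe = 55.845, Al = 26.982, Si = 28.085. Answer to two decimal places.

18.07 wt%

M((Mg₀.₆₂Fe₀.₃₈)₃KAlSi₃O₁₀(OH)₂) = 453.210 g/mol; M(FeO) = 71.844 g/mol.
Moles FeO per formula unit = 1.14 Fe ÷ 1 = 1.1400.
FeO fraction = (1.1400 × 71.844) / 453.210 = 81.902/453.210 = 0.1807.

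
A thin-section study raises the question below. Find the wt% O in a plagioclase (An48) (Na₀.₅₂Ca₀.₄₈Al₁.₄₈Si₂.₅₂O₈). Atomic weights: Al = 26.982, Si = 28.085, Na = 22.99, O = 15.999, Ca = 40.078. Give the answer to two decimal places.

47.42 mass %

Molar mass of Na₀.₅₂Ca₀.₄₈Al₁.₄₈Si₂.₅₂O₈: 0.52×22.99 + 0.48×40.078 + 1.48×26.982 + 2.52×28.085 + 8×15.999 = 269.892 g/mol.
Mass of O per formula unit: 8 × 15.999 = 127.992 g.
Weight fraction O = 127.992 / 269.892 = 0.4742.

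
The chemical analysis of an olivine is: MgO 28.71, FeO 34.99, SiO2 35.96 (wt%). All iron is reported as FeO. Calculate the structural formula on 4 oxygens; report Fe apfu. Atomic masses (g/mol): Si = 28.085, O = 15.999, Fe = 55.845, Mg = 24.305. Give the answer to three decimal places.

MgO (M=40.304): mol = 0.71234; Mg = 0.71234, O = 0.71234.
FeO (M=71.844): mol = 0.48703; Fe = 0.48703, O = 0.48703.
SiO2 (M=60.083): mol = 0.59851; Si = 0.59851, O = 1.19702.
ΣO = 2.39639; factor = 4/ΣO = 1.66918.
Fe apfu = 0.48703 × 1.66918 = 0.813.

0.813 Fe apfu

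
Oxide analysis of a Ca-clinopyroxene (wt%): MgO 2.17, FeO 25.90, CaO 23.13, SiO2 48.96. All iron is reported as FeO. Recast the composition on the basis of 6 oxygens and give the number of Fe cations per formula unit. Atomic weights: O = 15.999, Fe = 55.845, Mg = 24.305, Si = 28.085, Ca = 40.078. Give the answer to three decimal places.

MgO (M=40.304): mol = 0.05384; Mg = 0.05384, O = 0.05384.
FeO (M=71.844): mol = 0.36050; Fe = 0.36050, O = 0.36050.
CaO (M=56.077): mol = 0.41247; Ca = 0.41247, O = 0.41247.
SiO2 (M=60.083): mol = 0.81487; Si = 0.81487, O = 1.62974.
ΣO = 2.45655; factor = 6/ΣO = 2.44245.
Fe apfu = 0.36050 × 2.44245 = 0.881.

0.881 Fe apfu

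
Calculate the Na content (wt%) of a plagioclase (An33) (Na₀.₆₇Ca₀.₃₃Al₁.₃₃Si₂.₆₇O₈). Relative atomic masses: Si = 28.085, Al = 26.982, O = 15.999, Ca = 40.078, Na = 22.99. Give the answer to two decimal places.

5.76 wt%

M(Na₀.₆₇Ca₀.₃₃Al₁.₃₃Si₂.₆₇O₈) = 267.494 g/mol.
Na contributes 0.67 × 22.99 = 15.403 g per mole.
15.403/267.494 = 0.0576 → 5.76%.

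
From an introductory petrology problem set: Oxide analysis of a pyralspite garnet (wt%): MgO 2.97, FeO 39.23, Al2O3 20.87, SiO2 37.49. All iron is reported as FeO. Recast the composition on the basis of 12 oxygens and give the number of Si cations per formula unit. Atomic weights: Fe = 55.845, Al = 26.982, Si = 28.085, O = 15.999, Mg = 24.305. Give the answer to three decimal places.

3.017 Si apfu

MgO: 2.97/40.304 = 0.07369 mol → 0.07369 mol Mg, 0.07369 mol O.
FeO: 39.23/71.844 = 0.54604 mol → 0.54604 mol Fe, 0.54604 mol O.
Al2O3: 20.87/101.961 = 0.20469 mol → 0.40938 mol Al, 0.61407 mol O.
SiO2: 37.49/60.083 = 0.62397 mol → 0.62397 mol Si, 1.24794 mol O.
Total oxygen = 2.48174 mol. Normalization factor = 12/2.48174 = 4.83532.
Si per 12 O = 0.62397 × 4.83532 = 3.017.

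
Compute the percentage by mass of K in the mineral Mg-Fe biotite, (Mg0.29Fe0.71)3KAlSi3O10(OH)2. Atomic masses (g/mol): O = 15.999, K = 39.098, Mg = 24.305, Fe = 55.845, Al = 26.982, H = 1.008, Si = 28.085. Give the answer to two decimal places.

M((Mg0.29Fe0.71)3KAlSi3O10(OH)2) = 484.434 g/mol.
K contributes 1 × 39.098 = 39.098 g per mole.
39.098/484.434 = 0.0807 → 8.07%.

8.07 weight percent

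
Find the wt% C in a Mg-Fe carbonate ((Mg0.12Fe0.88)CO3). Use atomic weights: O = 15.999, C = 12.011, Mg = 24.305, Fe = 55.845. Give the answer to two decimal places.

M((Mg0.12Fe0.88)CO3) = 112.068 g/mol.
C contributes 1 × 12.011 = 12.011 g per mole.
12.011/112.068 = 0.1072 → 10.72%.

10.72 wt%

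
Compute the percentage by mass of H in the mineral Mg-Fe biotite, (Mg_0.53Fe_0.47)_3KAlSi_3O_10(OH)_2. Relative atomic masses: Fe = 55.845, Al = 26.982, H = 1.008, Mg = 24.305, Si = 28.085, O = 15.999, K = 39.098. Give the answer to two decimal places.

0.44 weight percent

M((Mg_0.53Fe_0.47)_3KAlSi_3O_10(OH)_2) = 461.725 g/mol.
H contributes 2 × 1.008 = 2.016 g per mole.
2.016/461.725 = 0.0044 → 0.44%.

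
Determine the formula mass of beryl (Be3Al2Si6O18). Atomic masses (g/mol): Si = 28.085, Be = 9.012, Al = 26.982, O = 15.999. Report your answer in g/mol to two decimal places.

Be: 3 × 9.012 = 27.0360
Al: 2 × 26.982 = 53.9640
Si: 6 × 28.085 = 168.5100
O: 18 × 15.999 = 287.9820
Summing the contributions gives the formula mass.

537.49 g/mol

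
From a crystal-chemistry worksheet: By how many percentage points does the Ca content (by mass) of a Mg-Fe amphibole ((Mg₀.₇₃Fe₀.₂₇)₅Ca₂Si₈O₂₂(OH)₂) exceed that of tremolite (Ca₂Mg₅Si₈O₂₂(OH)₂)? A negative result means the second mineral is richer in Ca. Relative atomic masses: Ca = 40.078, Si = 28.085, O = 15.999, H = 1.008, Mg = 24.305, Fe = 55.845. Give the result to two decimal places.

-0.49 percentage points

M((Mg₀.₇₃Fe₀.₂₇)₅Ca₂Si₈O₂₂(OH)₂) = 854.932 g/mol, so wt% Ca = 80.156/854.932 × 100 = 9.38%.
M(Ca₂Mg₅Si₈O₂₂(OH)₂) = 812.353 g/mol, so wt% Ca = 80.156/812.353 × 100 = 9.87%.
9.38 − 9.87 = -0.49 pp.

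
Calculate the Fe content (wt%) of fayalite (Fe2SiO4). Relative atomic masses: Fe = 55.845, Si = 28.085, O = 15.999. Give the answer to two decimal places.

Molar mass of Fe2SiO4: 2*55.845 + 1*28.085 + 4*15.999 = 203.771 g/mol.
Mass of Fe per formula unit: 2 × 55.845 = 111.690 g.
Weight fraction Fe = 111.690 / 203.771 = 0.5481.

54.81 wt%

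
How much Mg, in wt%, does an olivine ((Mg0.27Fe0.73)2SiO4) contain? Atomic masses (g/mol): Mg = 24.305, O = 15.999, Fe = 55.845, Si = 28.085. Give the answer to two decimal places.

7.03 wt%

Molar mass of (Mg0.27Fe0.73)2SiO4: 0.54×24.305 + 1.46×55.845 + 1×28.085 + 4×15.999 = 186.739 g/mol.
Mass of Mg per formula unit: 0.54 × 24.305 = 13.125 g.
Weight fraction Mg = 13.125 / 186.739 = 0.0703.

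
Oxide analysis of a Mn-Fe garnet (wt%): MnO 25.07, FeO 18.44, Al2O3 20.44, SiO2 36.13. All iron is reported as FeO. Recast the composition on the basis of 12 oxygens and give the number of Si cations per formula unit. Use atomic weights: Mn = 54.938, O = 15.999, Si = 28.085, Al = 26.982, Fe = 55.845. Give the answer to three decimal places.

25.07 wt% MnO ÷ 70.937 g/mol = 0.35341 mol, giving 0.35341 Mn and 0.35341 O.
18.44 wt% FeO ÷ 71.844 g/mol = 0.25667 mol, giving 0.25667 Fe and 0.25667 O.
20.44 wt% Al2O3 ÷ 101.961 g/mol = 0.20047 mol, giving 0.40094 Al and 0.60141 O.
36.13 wt% SiO2 ÷ 60.083 g/mol = 0.60133 mol, giving 0.60133 Si and 1.20266 O.
Oxygen sums to 2.41415; scaling by 12/2.41415 = 4.97069 puts the formula on 12 O.
Si: 0.60133 × 4.97069 = 2.989 atoms per formula unit.

2.989 Si apfu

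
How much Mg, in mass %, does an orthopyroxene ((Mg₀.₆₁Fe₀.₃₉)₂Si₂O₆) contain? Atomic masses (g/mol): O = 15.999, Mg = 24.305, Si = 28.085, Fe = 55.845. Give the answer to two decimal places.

M((Mg₀.₆₁Fe₀.₃₉)₂Si₂O₆) = 225.375 g/mol.
Mg contributes 1.22 × 24.305 = 29.652 g per mole.
29.652/225.375 = 0.1316 → 13.16%.

13.16 mass %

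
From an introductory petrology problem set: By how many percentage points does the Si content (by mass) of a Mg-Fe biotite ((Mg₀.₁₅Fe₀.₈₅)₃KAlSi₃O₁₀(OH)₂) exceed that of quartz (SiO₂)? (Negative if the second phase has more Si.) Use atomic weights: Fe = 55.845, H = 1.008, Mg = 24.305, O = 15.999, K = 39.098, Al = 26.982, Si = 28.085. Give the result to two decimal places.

M((Mg₀.₁₅Fe₀.₈₅)₃KAlSi₃O₁₀(OH)₂) = 497.681 g/mol, so wt% Si = 84.255/497.681 × 100 = 16.93%.
M(SiO₂) = 60.083 g/mol, so wt% Si = 28.085/60.083 × 100 = 46.74%.
16.93 − 46.74 = -29.81 pp.

-29.81 percentage points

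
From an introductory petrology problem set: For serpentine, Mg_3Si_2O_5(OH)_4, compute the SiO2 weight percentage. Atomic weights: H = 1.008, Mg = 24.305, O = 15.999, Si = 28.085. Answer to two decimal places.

43.36 wt%

Molar mass of Mg_3Si_2O_5(OH)_4 = 3×24.305 + 2×28.085 + 9×15.999 + 4×1.008 = 277.108 g/mol.
Each formula unit contains 2 Si, equivalent to 2/1 = 2.0000 mol SiO2.
M(SiO2) = 1×28.085 + 2×15.999 = 60.083 g/mol.
Mass of SiO2 per formula unit = 2.0000 × 60.083 = 120.166 g.
SiO2 wt% = 120.166 / 277.108 × 100 = 43.36%.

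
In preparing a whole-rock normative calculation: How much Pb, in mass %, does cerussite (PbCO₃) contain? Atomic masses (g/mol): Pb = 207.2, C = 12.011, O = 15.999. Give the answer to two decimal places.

77.54 mass %

M(PbCO₃) = 267.208 g/mol.
Pb contributes 1 × 207.2 = 207.200 g per mole.
207.200/267.208 = 0.7754 → 77.54%.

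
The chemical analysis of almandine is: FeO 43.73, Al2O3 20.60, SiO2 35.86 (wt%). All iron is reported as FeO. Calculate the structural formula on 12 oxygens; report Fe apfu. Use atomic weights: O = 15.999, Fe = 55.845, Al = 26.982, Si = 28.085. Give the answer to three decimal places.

43.73 wt% FeO ÷ 71.844 g/mol = 0.60868 mol, giving 0.60868 Fe and 0.60868 O.
20.60 wt% Al2O3 ÷ 101.961 g/mol = 0.20204 mol, giving 0.40408 Al and 0.60612 O.
35.86 wt% SiO2 ÷ 60.083 g/mol = 0.59684 mol, giving 0.59684 Si and 1.19368 O.
Oxygen sums to 2.40848; scaling by 12/2.40848 = 4.98240 puts the formula on 12 O.
Fe: 0.60868 × 4.98240 = 3.033 atoms per formula unit.

3.033 Fe apfu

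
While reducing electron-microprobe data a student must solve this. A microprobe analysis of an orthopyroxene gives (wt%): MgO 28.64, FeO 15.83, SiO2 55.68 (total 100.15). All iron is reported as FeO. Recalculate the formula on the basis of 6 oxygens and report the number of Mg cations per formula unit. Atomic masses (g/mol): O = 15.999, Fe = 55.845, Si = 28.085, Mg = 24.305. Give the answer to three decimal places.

28.64 wt% MgO ÷ 40.304 g/mol = 0.71060 mol, giving 0.71060 Mg and 0.71060 O.
15.83 wt% FeO ÷ 71.844 g/mol = 0.22034 mol, giving 0.22034 Fe and 0.22034 O.
55.68 wt% SiO2 ÷ 60.083 g/mol = 0.92672 mol, giving 0.92672 Si and 1.85344 O.
Oxygen sums to 2.78438; scaling by 6/2.78438 = 2.15488 puts the formula on 6 O.
Mg: 0.71060 × 2.15488 = 1.531 atoms per formula unit.

1.531 Mg apfu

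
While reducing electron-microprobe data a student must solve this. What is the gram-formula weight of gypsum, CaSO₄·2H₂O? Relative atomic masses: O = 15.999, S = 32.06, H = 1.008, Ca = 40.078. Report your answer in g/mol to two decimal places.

M = 1*40.078 + 1*32.06 + 6*15.999 + 4*1.008

172.16 g/mol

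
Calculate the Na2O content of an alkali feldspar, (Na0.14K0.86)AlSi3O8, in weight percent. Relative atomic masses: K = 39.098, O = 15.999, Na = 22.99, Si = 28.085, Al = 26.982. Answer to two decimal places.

1.57 wt%

M((Na0.14K0.86)AlSi3O8) = 276.072 g/mol; M(Na2O) = 61.979 g/mol.
Moles Na2O per formula unit = 0.14 Na ÷ 2 = 0.0700.
Na2O fraction = (0.0700 × 61.979) / 276.072 = 4.339/276.072 = 0.0157.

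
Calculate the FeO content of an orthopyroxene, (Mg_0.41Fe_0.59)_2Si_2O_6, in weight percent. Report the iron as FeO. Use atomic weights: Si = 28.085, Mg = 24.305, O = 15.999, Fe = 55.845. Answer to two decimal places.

35.62 wt%

Formula mass = 237.991 g/mol.
1.18 Fe → 1.1800 mol FeO per formula unit; M(FeO) = 71.844, so FeO mass = 84.776 g.
84.776/237.991 × 100 = 35.62 wt%.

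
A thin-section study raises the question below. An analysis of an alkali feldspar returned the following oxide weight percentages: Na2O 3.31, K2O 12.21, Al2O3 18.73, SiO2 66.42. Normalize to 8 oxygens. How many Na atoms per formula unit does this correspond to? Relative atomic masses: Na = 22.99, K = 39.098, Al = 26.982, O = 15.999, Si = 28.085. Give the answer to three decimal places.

0.290 Na apfu

3.31 wt% Na2O ÷ 61.979 g/mol = 0.05341 mol, giving 0.10682 Na and 0.05341 O.
12.21 wt% K2O ÷ 94.195 g/mol = 0.12962 mol, giving 0.25924 K and 0.12962 O.
18.73 wt% Al2O3 ÷ 101.961 g/mol = 0.18370 mol, giving 0.36740 Al and 0.55110 O.
66.42 wt% SiO2 ÷ 60.083 g/mol = 1.10547 mol, giving 1.10547 Si and 2.21094 O.
Oxygen sums to 2.94507; scaling by 8/2.94507 = 2.71640 puts the formula on 8 O.
Na: 0.10682 × 2.71640 = 0.290 atoms per formula unit.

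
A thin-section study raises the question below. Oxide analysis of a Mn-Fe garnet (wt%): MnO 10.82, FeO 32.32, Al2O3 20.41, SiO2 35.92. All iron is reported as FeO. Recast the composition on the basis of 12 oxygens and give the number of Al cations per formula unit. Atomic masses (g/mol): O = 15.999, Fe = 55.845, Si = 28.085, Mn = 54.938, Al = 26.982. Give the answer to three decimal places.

2.003 Al apfu

MnO: 10.82/70.937 = 0.15253 mol → 0.15253 mol Mn, 0.15253 mol O.
FeO: 32.32/71.844 = 0.44986 mol → 0.44986 mol Fe, 0.44986 mol O.
Al2O3: 20.41/101.961 = 0.20017 mol → 0.40034 mol Al, 0.60051 mol O.
SiO2: 35.92/60.083 = 0.59784 mol → 0.59784 mol Si, 1.19568 mol O.
Total oxygen = 2.39858 mol. Normalization factor = 12/2.39858 = 5.00296.
Al per 12 O = 0.40034 × 5.00296 = 2.003.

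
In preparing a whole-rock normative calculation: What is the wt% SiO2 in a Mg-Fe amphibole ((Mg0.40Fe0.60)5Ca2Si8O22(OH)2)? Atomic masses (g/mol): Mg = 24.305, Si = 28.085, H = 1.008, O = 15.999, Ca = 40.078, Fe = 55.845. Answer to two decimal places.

53.00 wt%

Formula mass = 906.973 g/mol.
8 Si → 8.0000 mol SiO2 per formula unit; M(SiO2) = 60.083, so SiO2 mass = 480.664 g.
480.664/906.973 × 100 = 53.00 wt%.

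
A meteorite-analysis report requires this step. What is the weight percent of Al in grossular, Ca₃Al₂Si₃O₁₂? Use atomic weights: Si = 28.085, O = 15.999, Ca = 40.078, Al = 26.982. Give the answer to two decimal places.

Molar mass of Ca₃Al₂Si₃O₁₂: 3×40.078 + 2×26.982 + 3×28.085 + 12×15.999 = 450.441 g/mol.
Mass of Al per formula unit: 2 × 26.982 = 53.964 g.
Weight fraction Al = 53.964 / 450.441 = 0.1198.

11.98 weight percent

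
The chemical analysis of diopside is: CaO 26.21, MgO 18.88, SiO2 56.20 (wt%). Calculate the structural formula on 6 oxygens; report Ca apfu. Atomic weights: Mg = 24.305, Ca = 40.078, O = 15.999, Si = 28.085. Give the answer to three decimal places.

0.999 Ca apfu

CaO: 26.21/56.077 = 0.46739 mol → 0.46739 mol Ca, 0.46739 mol O.
MgO: 18.88/40.304 = 0.46844 mol → 0.46844 mol Mg, 0.46844 mol O.
SiO2: 56.20/60.083 = 0.93537 mol → 0.93537 mol Si, 1.87074 mol O.
Total oxygen = 2.80657 mol. Normalization factor = 6/2.80657 = 2.13784.
Ca per 6 O = 0.46739 × 2.13784 = 0.999.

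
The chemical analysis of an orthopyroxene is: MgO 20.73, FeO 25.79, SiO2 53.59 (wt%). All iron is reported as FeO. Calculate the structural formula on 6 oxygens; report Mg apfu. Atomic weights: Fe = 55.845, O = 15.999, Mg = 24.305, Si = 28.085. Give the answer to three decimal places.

MgO: 20.73/40.304 = 0.51434 mol → 0.51434 mol Mg, 0.51434 mol O.
FeO: 25.79/71.844 = 0.35897 mol → 0.35897 mol Fe, 0.35897 mol O.
SiO2: 53.59/60.083 = 0.89193 mol → 0.89193 mol Si, 1.78386 mol O.
Total oxygen = 2.65717 mol. Normalization factor = 6/2.65717 = 2.25804.
Mg per 6 O = 0.51434 × 2.25804 = 1.161.

1.161 Mg apfu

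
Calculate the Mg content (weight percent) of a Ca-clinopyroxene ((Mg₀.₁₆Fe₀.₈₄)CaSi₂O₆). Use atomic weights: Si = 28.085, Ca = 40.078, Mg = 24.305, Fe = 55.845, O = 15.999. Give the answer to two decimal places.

1.60 weight percent

Molar mass of (Mg₀.₁₆Fe₀.₈₄)CaSi₂O₆: 0.16×24.305 + 0.84×55.845 + 1×40.078 + 2×28.085 + 6×15.999 = 243.041 g/mol.
Mass of Mg per formula unit: 0.16 × 24.305 = 3.889 g.
Weight fraction Mg = 3.889 / 243.041 = 0.0160.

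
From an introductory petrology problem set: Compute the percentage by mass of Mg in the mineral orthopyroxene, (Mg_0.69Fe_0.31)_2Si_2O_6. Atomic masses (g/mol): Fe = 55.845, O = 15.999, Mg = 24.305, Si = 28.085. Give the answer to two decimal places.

15.22 mass %

M((Mg_0.69Fe_0.31)_2Si_2O_6) = 220.329 g/mol.
Mg contributes 1.38 × 24.305 = 33.541 g per mole.
33.541/220.329 = 0.1522 → 15.22%.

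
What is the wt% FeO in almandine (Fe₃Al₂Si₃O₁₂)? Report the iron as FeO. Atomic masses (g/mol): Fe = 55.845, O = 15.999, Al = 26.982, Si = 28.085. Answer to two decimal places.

43.30 wt%

Molar mass of Fe₃Al₂Si₃O₁₂ = 3·55.845 + 2·26.982 + 3·28.085 + 12·15.999 = 497.742 g/mol.
Each formula unit contains 3 Fe, equivalent to 3/1 = 3.0000 mol FeO.
M(FeO) = 1×55.845 + 1×15.999 = 71.844 g/mol.
Mass of FeO per formula unit = 3.0000 × 71.844 = 215.532 g.
FeO wt% = 215.532 / 497.742 × 100 = 43.30%.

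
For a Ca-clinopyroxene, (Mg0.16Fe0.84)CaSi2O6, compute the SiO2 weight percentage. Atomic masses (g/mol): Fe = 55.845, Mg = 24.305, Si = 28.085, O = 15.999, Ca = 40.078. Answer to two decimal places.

Formula mass = 243.041 g/mol.
2 Si → 2.0000 mol SiO2 per formula unit; M(SiO2) = 60.083, so SiO2 mass = 120.166 g.
120.166/243.041 × 100 = 49.44 wt%.

49.44 wt%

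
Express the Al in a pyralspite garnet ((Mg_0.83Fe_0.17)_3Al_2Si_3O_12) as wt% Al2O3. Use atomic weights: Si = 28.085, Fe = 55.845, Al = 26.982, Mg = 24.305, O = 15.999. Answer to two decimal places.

24.32 wt%

Formula mass = 419.207 g/mol.
2 Al → 1.0000 mol Al2O3 per formula unit; M(Al2O3) = 101.961, so Al2O3 mass = 101.961 g.
101.961/419.207 × 100 = 24.32 wt%.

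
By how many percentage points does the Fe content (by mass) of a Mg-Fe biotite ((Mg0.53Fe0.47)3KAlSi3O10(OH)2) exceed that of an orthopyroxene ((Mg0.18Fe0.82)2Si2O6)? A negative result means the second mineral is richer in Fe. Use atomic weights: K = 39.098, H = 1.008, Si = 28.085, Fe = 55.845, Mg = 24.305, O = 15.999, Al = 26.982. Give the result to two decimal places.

-19.22 percentage points

M((Mg0.53Fe0.47)3KAlSi3O10(OH)2) = 461.725 g/mol, so wt% Fe = 78.741/461.725 × 100 = 17.05%.
M((Mg0.18Fe0.82)2Si2O6) = 252.500 g/mol, so wt% Fe = 91.586/252.500 × 100 = 36.27%.
17.05 − 36.27 = -19.22 pp.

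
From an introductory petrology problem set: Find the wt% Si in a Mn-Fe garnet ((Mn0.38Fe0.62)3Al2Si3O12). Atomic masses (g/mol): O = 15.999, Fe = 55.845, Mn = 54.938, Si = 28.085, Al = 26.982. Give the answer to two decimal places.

16.96 wt%

Formula mass = 1.14·54.938 + 1.86·55.845 + 2·26.982 + 3·28.085 + 12·15.999 = 496.708 g/mol, of which 84.255 g is Si.
So Si makes up 84.255/496.708 = 0.1696 of the mass, i.e. 16.96%.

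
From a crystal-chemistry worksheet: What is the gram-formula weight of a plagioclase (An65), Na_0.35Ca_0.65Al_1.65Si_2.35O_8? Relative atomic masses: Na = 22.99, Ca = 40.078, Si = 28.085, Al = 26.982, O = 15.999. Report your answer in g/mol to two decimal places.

272.61 g/mol

M = 0.35(22.99) + 0.65(40.078) + 1.65(26.982) + 2.35(28.085) + 8(15.999)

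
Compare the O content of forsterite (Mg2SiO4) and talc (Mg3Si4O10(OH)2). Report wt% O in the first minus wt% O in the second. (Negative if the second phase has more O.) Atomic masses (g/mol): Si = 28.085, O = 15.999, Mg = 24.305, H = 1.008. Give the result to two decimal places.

O in Mg2SiO4: molar mass 140.691 g/mol; 4×15.999 = 63.996 g → 45.49 wt%.
O in Mg3Si4O10(OH)2: molar mass 379.259 g/mol; 12×15.999 = 191.988 g → 50.62 wt%.
Difference = 45.49 − 50.62 = -5.13 percentage points.

-5.13 percentage points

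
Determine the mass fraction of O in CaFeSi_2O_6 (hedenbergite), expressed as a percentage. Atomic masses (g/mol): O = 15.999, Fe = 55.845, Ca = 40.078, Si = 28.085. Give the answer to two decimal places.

38.69 weight percent

Formula mass = 1×40.078 + 1×55.845 + 2×28.085 + 6×15.999 = 248.087 g/mol, of which 95.994 g is O.
So O makes up 95.994/248.087 = 0.3869 of the mass, i.e. 38.69%.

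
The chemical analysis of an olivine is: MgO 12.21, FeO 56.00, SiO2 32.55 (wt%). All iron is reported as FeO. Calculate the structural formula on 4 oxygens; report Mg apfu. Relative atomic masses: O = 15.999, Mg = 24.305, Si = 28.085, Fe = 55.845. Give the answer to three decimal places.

0.559 Mg apfu

MgO: 12.21/40.304 = 0.30295 mol → 0.30295 mol Mg, 0.30295 mol O.
FeO: 56.00/71.844 = 0.77947 mol → 0.77947 mol Fe, 0.77947 mol O.
SiO2: 32.55/60.083 = 0.54175 mol → 0.54175 mol Si, 1.08350 mol O.
Total oxygen = 2.16592 mol. Normalization factor = 4/2.16592 = 1.84679.
Mg per 4 O = 0.30295 × 1.84679 = 0.559.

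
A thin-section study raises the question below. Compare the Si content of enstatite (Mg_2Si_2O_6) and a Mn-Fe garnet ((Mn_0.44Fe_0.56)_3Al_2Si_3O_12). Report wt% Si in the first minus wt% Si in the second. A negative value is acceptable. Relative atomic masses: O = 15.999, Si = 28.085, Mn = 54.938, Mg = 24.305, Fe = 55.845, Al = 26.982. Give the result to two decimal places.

11.01 percentage points

M(Mg_2Si_2O_6) = 200.774 g/mol, so wt% Si = 56.170/200.774 × 100 = 27.98%.
M((Mn_0.44Fe_0.56)_3Al_2Si_3O_12) = 496.545 g/mol, so wt% Si = 84.255/496.545 × 100 = 16.97%.
27.98 − 16.97 = 11.01 pp.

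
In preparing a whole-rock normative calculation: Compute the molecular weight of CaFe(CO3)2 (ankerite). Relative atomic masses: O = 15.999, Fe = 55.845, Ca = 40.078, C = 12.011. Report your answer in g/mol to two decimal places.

M = 1(40.078) + 1(55.845) + 2(12.011) + 6(15.999)

215.94 g/mol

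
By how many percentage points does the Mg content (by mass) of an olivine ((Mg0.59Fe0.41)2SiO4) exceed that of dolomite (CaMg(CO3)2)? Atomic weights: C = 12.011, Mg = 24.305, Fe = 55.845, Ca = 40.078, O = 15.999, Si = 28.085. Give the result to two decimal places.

4.04 percentage points

Mg in (Mg0.59Fe0.41)2SiO4: molar mass 166.554 g/mol; 1.18×24.305 = 28.680 g → 17.22 wt%.
Mg in CaMg(CO3)2: molar mass 184.399 g/mol; 1×24.305 = 24.305 g → 13.18 wt%.
Difference = 17.22 − 13.18 = 4.04 percentage points.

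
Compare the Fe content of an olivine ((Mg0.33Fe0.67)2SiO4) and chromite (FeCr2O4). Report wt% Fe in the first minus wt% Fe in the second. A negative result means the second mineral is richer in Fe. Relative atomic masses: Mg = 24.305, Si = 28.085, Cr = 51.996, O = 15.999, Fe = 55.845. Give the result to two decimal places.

15.95 percentage points

First mineral: 74.832 g Fe in 182.955 g formula = 40.90 wt% Fe.
Second mineral: 55.845 g Fe in 223.833 g formula = 24.95 wt% Fe.
40.90% − 24.95% gives a difference of 15.95 percentage points.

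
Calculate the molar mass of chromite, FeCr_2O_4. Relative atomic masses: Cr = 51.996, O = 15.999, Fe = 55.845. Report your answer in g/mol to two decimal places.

223.83 g/mol

The formula mass is the sum 1·55.845 + 2·51.996 + 4·15.999.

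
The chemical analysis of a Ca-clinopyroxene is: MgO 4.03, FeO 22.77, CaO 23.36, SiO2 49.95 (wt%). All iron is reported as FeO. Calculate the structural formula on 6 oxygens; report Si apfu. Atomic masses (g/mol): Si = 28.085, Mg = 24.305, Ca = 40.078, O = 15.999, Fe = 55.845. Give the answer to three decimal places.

MgO: 4.03/40.304 = 0.09999 mol → 0.09999 mol Mg, 0.09999 mol O.
FeO: 22.77/71.844 = 0.31694 mol → 0.31694 mol Fe, 0.31694 mol O.
CaO: 23.36/56.077 = 0.41657 mol → 0.41657 mol Ca, 0.41657 mol O.
SiO2: 49.95/60.083 = 0.83135 mol → 0.83135 mol Si, 1.66270 mol O.
Total oxygen = 2.49620 mol. Normalization factor = 6/2.49620 = 2.40365.
Si per 6 O = 0.83135 × 2.40365 = 1.998.

1.998 Si apfu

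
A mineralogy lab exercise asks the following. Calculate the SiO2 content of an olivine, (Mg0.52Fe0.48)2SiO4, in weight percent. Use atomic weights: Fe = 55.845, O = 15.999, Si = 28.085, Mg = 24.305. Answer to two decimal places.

35.14 wt%

Molar mass of (Mg0.52Fe0.48)2SiO4 = 1.04×24.305 + 0.96×55.845 + 1×28.085 + 4×15.999 = 170.969 g/mol.
Each formula unit contains 1 Si, equivalent to 1/1 = 1.0000 mol SiO2.
M(SiO2) = 1×28.085 + 2×15.999 = 60.083 g/mol.
Mass of SiO2 per formula unit = 1.0000 × 60.083 = 60.083 g.
SiO2 wt% = 60.083 / 170.969 × 100 = 35.14%.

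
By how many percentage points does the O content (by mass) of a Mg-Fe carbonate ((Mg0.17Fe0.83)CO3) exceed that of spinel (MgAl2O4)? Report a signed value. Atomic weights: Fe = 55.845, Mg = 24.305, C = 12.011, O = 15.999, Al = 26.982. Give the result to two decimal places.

-1.54 percentage points

O in (Mg0.17Fe0.83)CO3: molar mass 110.491 g/mol; 3×15.999 = 47.997 g → 43.44 wt%.
O in MgAl2O4: molar mass 142.265 g/mol; 4×15.999 = 63.996 g → 44.98 wt%.
Difference = 43.44 − 44.98 = -1.54 percentage points.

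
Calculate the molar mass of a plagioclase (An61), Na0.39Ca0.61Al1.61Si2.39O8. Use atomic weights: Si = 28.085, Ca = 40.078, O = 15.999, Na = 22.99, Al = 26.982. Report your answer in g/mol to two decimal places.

The formula mass is the sum 0.39*22.99 + 0.61*40.078 + 1.61*26.982 + 2.39*28.085 + 8*15.999.

271.97 g/mol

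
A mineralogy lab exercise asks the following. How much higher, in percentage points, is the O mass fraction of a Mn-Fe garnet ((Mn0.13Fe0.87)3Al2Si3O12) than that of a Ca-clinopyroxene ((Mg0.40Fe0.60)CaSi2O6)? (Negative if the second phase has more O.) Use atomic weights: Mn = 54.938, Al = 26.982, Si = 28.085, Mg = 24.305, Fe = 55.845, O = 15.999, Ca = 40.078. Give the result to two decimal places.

-2.17 percentage points

O in (Mn0.13Fe0.87)3Al2Si3O12: molar mass 497.388 g/mol; 12×15.999 = 191.988 g → 38.60 wt%.
O in (Mg0.40Fe0.60)CaSi2O6: molar mass 235.471 g/mol; 6×15.999 = 95.994 g → 40.77 wt%.
Difference = 38.60 − 40.77 = -2.17 percentage points.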